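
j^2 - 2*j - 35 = (j - 7)*(j + 5)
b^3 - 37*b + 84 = (b - 4)*(b - 3)*(b + 7)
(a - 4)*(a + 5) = a^2 + a - 20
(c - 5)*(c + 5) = c^2 - 25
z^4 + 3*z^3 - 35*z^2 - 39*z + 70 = (z - 5)*(z - 1)*(z + 2)*(z + 7)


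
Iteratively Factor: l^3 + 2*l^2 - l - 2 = (l + 2)*(l^2 - 1) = (l - 1)*(l + 2)*(l + 1)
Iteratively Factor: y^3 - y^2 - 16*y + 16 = (y - 1)*(y^2 - 16) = (y - 4)*(y - 1)*(y + 4)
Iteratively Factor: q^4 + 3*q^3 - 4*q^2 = (q)*(q^3 + 3*q^2 - 4*q) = q^2*(q^2 + 3*q - 4) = q^2*(q + 4)*(q - 1)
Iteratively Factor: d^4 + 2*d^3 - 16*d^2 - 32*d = (d + 2)*(d^3 - 16*d) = (d + 2)*(d + 4)*(d^2 - 4*d) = (d - 4)*(d + 2)*(d + 4)*(d)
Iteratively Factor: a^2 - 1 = (a - 1)*(a + 1)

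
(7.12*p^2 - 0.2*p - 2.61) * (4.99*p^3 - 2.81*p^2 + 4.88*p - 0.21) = 35.5288*p^5 - 21.0052*p^4 + 22.2837*p^3 + 4.8629*p^2 - 12.6948*p + 0.5481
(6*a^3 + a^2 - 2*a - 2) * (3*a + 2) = 18*a^4 + 15*a^3 - 4*a^2 - 10*a - 4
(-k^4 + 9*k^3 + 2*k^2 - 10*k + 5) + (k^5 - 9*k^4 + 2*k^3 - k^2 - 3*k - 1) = k^5 - 10*k^4 + 11*k^3 + k^2 - 13*k + 4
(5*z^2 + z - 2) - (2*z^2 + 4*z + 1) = 3*z^2 - 3*z - 3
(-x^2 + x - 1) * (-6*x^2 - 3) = 6*x^4 - 6*x^3 + 9*x^2 - 3*x + 3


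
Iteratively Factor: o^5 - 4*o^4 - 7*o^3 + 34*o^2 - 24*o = (o - 2)*(o^4 - 2*o^3 - 11*o^2 + 12*o) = (o - 4)*(o - 2)*(o^3 + 2*o^2 - 3*o) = (o - 4)*(o - 2)*(o - 1)*(o^2 + 3*o) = o*(o - 4)*(o - 2)*(o - 1)*(o + 3)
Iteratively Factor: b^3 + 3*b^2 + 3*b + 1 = (b + 1)*(b^2 + 2*b + 1) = (b + 1)^2*(b + 1)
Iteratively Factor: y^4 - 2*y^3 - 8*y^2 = (y + 2)*(y^3 - 4*y^2) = y*(y + 2)*(y^2 - 4*y) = y*(y - 4)*(y + 2)*(y)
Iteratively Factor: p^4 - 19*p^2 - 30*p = (p + 2)*(p^3 - 2*p^2 - 15*p) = (p - 5)*(p + 2)*(p^2 + 3*p) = p*(p - 5)*(p + 2)*(p + 3)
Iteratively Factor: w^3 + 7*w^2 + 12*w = (w + 4)*(w^2 + 3*w) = w*(w + 4)*(w + 3)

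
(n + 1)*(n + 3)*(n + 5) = n^3 + 9*n^2 + 23*n + 15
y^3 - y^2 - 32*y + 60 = (y - 5)*(y - 2)*(y + 6)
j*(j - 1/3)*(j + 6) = j^3 + 17*j^2/3 - 2*j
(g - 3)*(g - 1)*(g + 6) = g^3 + 2*g^2 - 21*g + 18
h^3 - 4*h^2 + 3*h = h*(h - 3)*(h - 1)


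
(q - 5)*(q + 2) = q^2 - 3*q - 10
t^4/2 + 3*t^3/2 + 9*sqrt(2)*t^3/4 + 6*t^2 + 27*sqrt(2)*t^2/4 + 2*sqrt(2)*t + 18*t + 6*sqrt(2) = (t/2 + sqrt(2))*(t + 3)*(t + sqrt(2)/2)*(t + 2*sqrt(2))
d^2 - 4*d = d*(d - 4)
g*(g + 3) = g^2 + 3*g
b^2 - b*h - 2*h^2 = (b - 2*h)*(b + h)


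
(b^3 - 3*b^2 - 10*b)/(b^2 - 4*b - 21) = b*(-b^2 + 3*b + 10)/(-b^2 + 4*b + 21)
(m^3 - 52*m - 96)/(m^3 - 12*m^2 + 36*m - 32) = (m^2 + 8*m + 12)/(m^2 - 4*m + 4)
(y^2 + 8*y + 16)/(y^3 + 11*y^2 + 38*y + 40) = (y + 4)/(y^2 + 7*y + 10)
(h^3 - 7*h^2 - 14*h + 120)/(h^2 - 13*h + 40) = (h^2 - 2*h - 24)/(h - 8)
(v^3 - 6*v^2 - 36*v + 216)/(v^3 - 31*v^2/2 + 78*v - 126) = 2*(v + 6)/(2*v - 7)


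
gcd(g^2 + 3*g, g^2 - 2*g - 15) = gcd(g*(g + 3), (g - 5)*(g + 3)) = g + 3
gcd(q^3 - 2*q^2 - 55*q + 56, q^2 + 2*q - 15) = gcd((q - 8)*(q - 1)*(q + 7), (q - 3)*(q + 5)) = 1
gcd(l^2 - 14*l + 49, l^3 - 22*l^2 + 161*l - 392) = l^2 - 14*l + 49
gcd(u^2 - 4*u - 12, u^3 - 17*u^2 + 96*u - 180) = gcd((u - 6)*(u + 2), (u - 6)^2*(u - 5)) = u - 6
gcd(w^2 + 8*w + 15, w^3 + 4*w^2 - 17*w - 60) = w^2 + 8*w + 15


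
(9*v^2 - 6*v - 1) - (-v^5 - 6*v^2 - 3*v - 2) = v^5 + 15*v^2 - 3*v + 1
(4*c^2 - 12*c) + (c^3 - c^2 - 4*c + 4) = c^3 + 3*c^2 - 16*c + 4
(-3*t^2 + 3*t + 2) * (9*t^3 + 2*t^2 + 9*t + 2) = -27*t^5 + 21*t^4 - 3*t^3 + 25*t^2 + 24*t + 4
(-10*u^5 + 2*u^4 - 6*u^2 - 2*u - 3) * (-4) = 40*u^5 - 8*u^4 + 24*u^2 + 8*u + 12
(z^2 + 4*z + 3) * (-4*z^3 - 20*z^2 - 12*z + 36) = -4*z^5 - 36*z^4 - 104*z^3 - 72*z^2 + 108*z + 108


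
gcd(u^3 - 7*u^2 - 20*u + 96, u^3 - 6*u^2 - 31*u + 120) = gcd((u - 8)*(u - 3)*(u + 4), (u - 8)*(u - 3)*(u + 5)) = u^2 - 11*u + 24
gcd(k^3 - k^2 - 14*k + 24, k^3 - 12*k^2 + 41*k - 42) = k^2 - 5*k + 6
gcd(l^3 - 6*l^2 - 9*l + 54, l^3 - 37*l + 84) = l - 3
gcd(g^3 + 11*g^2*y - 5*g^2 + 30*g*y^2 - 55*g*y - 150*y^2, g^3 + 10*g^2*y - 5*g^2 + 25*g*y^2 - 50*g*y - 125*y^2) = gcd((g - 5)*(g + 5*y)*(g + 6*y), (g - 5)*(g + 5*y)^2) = g^2 + 5*g*y - 5*g - 25*y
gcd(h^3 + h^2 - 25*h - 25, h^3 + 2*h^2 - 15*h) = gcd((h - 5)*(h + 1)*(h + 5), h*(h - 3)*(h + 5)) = h + 5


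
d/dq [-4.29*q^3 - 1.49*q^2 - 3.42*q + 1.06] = -12.87*q^2 - 2.98*q - 3.42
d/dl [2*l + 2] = 2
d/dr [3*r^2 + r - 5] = 6*r + 1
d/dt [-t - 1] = -1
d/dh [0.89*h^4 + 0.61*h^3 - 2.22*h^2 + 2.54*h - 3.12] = 3.56*h^3 + 1.83*h^2 - 4.44*h + 2.54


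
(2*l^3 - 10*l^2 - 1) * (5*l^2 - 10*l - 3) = 10*l^5 - 70*l^4 + 94*l^3 + 25*l^2 + 10*l + 3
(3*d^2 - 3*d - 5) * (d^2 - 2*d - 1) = 3*d^4 - 9*d^3 - 2*d^2 + 13*d + 5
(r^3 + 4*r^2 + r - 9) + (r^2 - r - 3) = r^3 + 5*r^2 - 12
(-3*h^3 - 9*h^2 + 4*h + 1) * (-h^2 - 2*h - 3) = 3*h^5 + 15*h^4 + 23*h^3 + 18*h^2 - 14*h - 3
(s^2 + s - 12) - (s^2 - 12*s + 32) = 13*s - 44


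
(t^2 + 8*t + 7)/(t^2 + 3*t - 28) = (t + 1)/(t - 4)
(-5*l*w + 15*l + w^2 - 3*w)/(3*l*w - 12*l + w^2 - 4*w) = (-5*l*w + 15*l + w^2 - 3*w)/(3*l*w - 12*l + w^2 - 4*w)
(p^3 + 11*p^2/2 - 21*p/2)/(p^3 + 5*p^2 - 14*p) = (p - 3/2)/(p - 2)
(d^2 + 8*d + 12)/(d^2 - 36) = (d + 2)/(d - 6)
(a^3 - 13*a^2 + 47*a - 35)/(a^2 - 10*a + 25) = (a^2 - 8*a + 7)/(a - 5)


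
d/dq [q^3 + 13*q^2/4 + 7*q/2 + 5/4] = 3*q^2 + 13*q/2 + 7/2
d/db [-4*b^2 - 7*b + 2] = -8*b - 7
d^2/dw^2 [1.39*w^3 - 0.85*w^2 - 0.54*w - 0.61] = 8.34*w - 1.7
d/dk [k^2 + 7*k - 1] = 2*k + 7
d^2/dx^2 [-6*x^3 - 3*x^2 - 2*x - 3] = -36*x - 6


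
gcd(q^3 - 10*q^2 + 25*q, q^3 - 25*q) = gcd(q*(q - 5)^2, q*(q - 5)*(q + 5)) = q^2 - 5*q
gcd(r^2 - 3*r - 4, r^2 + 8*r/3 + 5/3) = r + 1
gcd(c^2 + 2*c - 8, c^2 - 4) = c - 2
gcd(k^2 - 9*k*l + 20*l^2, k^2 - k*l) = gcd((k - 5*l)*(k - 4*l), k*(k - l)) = 1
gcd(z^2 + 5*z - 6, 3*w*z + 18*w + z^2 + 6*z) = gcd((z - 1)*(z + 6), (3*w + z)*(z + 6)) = z + 6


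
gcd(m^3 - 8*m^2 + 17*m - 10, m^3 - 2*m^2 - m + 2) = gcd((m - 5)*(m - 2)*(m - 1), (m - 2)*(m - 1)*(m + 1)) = m^2 - 3*m + 2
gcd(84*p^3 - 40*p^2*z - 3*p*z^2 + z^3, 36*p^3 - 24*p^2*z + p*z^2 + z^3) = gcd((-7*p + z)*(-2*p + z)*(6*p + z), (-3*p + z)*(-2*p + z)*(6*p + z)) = -12*p^2 + 4*p*z + z^2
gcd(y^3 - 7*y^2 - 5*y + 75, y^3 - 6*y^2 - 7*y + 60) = y^2 - 2*y - 15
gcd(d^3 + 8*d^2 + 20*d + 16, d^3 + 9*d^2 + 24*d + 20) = d^2 + 4*d + 4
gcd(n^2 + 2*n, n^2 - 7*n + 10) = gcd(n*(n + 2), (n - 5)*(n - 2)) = 1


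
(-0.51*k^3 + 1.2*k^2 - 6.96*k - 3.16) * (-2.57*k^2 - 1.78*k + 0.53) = 1.3107*k^5 - 2.1762*k^4 + 15.4809*k^3 + 21.146*k^2 + 1.936*k - 1.6748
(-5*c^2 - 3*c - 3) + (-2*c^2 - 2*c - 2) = -7*c^2 - 5*c - 5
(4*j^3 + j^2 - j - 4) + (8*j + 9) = 4*j^3 + j^2 + 7*j + 5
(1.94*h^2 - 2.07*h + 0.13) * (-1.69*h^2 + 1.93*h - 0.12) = -3.2786*h^4 + 7.2425*h^3 - 4.4476*h^2 + 0.4993*h - 0.0156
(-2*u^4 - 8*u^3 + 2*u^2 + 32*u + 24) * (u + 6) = -2*u^5 - 20*u^4 - 46*u^3 + 44*u^2 + 216*u + 144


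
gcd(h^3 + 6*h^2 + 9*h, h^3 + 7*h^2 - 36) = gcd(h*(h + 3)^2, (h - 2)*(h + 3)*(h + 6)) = h + 3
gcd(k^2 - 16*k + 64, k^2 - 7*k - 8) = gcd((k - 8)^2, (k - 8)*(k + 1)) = k - 8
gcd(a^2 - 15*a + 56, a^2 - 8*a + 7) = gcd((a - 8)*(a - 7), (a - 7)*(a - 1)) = a - 7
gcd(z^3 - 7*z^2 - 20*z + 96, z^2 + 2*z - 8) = z + 4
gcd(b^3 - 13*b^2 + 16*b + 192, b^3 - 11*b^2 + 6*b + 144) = b^2 - 5*b - 24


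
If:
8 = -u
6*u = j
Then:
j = -48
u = -8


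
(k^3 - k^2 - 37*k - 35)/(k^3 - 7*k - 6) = (k^2 - 2*k - 35)/(k^2 - k - 6)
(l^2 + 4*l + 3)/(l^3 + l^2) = (l + 3)/l^2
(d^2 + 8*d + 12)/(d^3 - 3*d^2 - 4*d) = (d^2 + 8*d + 12)/(d*(d^2 - 3*d - 4))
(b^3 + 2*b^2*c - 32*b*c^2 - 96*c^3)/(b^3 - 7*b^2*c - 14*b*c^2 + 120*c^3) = (b + 4*c)/(b - 5*c)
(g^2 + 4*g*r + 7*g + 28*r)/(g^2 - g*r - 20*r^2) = (-g - 7)/(-g + 5*r)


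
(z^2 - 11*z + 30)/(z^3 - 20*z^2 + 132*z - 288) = (z - 5)/(z^2 - 14*z + 48)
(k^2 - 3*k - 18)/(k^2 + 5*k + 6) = (k - 6)/(k + 2)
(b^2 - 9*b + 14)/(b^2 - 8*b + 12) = (b - 7)/(b - 6)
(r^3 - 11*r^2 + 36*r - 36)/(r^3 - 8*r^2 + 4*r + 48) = (r^2 - 5*r + 6)/(r^2 - 2*r - 8)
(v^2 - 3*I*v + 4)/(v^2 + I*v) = (v - 4*I)/v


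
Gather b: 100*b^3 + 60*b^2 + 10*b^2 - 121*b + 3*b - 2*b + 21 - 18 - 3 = 100*b^3 + 70*b^2 - 120*b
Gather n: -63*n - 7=-63*n - 7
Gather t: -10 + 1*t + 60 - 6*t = 50 - 5*t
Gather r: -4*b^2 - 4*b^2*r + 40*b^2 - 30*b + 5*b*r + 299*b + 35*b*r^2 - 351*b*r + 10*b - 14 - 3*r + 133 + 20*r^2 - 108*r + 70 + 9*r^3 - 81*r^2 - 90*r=36*b^2 + 279*b + 9*r^3 + r^2*(35*b - 61) + r*(-4*b^2 - 346*b - 201) + 189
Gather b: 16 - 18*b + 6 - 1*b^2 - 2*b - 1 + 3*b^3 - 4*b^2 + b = 3*b^3 - 5*b^2 - 19*b + 21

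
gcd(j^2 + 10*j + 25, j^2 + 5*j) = j + 5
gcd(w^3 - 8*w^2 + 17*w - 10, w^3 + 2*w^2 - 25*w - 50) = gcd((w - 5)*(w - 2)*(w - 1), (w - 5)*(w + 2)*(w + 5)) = w - 5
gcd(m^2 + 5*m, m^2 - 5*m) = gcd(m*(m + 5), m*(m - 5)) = m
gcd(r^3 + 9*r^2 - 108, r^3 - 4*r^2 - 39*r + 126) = r^2 + 3*r - 18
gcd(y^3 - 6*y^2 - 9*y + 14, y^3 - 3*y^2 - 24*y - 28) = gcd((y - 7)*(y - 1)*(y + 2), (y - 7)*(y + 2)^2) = y^2 - 5*y - 14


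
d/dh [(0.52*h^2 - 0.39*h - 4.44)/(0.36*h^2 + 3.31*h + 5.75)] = (1.8616*h^2 + 9.1768*h + 12.4539)/(0.1296*h^4 + 2.3832*h^3 + 15.0961*h^2 + 38.065*h + 33.0625)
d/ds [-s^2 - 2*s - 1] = -2*s - 2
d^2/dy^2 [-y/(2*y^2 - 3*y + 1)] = 2*(-y*(4*y - 3)^2 + 3*(2*y - 1)*(2*y^2 - 3*y + 1))/(2*y^2 - 3*y + 1)^3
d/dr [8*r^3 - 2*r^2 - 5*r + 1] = 24*r^2 - 4*r - 5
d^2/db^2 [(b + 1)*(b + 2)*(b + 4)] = 6*b + 14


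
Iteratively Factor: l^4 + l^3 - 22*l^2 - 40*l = (l - 5)*(l^3 + 6*l^2 + 8*l) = (l - 5)*(l + 2)*(l^2 + 4*l) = l*(l - 5)*(l + 2)*(l + 4)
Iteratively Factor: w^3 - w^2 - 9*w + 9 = (w - 3)*(w^2 + 2*w - 3) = (w - 3)*(w + 3)*(w - 1)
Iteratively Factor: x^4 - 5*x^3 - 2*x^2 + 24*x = (x + 2)*(x^3 - 7*x^2 + 12*x) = x*(x + 2)*(x^2 - 7*x + 12) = x*(x - 3)*(x + 2)*(x - 4)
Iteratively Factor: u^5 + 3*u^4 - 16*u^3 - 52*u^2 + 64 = (u - 1)*(u^4 + 4*u^3 - 12*u^2 - 64*u - 64) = (u - 1)*(u + 4)*(u^3 - 12*u - 16) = (u - 4)*(u - 1)*(u + 4)*(u^2 + 4*u + 4) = (u - 4)*(u - 1)*(u + 2)*(u + 4)*(u + 2)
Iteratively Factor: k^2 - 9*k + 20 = (k - 5)*(k - 4)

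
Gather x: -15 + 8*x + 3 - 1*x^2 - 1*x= -x^2 + 7*x - 12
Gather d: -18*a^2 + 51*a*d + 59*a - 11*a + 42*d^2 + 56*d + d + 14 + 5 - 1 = -18*a^2 + 48*a + 42*d^2 + d*(51*a + 57) + 18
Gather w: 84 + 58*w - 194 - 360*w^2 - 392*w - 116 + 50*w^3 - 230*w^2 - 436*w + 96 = 50*w^3 - 590*w^2 - 770*w - 130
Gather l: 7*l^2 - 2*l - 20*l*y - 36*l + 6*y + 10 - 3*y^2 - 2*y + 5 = 7*l^2 + l*(-20*y - 38) - 3*y^2 + 4*y + 15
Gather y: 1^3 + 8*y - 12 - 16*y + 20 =9 - 8*y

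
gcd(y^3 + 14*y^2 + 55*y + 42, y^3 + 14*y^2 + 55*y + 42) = y^3 + 14*y^2 + 55*y + 42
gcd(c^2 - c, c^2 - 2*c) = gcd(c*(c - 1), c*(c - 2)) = c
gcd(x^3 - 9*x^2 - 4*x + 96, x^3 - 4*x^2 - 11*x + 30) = x + 3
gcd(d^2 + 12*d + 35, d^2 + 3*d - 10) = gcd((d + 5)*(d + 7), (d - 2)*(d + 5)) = d + 5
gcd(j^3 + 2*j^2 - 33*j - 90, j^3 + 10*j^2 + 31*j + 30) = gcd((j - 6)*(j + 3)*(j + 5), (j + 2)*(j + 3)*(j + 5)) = j^2 + 8*j + 15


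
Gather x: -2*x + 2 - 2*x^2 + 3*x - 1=-2*x^2 + x + 1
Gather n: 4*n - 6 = 4*n - 6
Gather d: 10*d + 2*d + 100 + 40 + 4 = 12*d + 144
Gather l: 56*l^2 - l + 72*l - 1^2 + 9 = 56*l^2 + 71*l + 8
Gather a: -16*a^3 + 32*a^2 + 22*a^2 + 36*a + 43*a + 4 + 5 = -16*a^3 + 54*a^2 + 79*a + 9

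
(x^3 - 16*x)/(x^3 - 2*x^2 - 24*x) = (x - 4)/(x - 6)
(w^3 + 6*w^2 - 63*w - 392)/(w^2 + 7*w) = w - 1 - 56/w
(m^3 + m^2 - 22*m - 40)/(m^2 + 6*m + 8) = m - 5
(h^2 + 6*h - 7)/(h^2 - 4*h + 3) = (h + 7)/(h - 3)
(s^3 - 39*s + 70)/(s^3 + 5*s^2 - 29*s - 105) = (s - 2)/(s + 3)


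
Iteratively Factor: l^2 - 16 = (l + 4)*(l - 4)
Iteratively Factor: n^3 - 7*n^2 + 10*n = (n)*(n^2 - 7*n + 10) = n*(n - 5)*(n - 2)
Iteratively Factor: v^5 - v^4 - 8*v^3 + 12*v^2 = (v)*(v^4 - v^3 - 8*v^2 + 12*v) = v*(v - 2)*(v^3 + v^2 - 6*v) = v*(v - 2)^2*(v^2 + 3*v) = v*(v - 2)^2*(v + 3)*(v)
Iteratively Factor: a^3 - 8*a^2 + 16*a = (a - 4)*(a^2 - 4*a) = a*(a - 4)*(a - 4)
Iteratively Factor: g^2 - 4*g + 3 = (g - 1)*(g - 3)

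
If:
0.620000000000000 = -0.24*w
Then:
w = -2.58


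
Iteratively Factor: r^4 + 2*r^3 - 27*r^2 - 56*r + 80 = (r - 5)*(r^3 + 7*r^2 + 8*r - 16) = (r - 5)*(r + 4)*(r^2 + 3*r - 4) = (r - 5)*(r + 4)^2*(r - 1)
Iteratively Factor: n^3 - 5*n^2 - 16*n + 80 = (n - 4)*(n^2 - n - 20) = (n - 5)*(n - 4)*(n + 4)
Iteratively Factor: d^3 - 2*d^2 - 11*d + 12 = (d + 3)*(d^2 - 5*d + 4) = (d - 1)*(d + 3)*(d - 4)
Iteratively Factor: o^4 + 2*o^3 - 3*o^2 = (o + 3)*(o^3 - o^2) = o*(o + 3)*(o^2 - o) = o*(o - 1)*(o + 3)*(o)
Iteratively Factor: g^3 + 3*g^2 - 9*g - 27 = (g + 3)*(g^2 - 9) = (g + 3)^2*(g - 3)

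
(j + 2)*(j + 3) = j^2 + 5*j + 6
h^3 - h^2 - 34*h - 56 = (h - 7)*(h + 2)*(h + 4)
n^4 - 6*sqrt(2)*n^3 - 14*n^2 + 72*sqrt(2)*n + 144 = (n - 6*sqrt(2))*(n - 3*sqrt(2))*(n + sqrt(2))*(n + 2*sqrt(2))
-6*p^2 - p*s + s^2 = (-3*p + s)*(2*p + s)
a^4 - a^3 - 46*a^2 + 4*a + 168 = (a - 7)*(a - 2)*(a + 2)*(a + 6)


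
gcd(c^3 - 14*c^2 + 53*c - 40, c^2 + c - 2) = c - 1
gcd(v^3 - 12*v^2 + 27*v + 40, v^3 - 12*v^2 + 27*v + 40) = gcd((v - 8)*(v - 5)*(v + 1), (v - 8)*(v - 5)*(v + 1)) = v^3 - 12*v^2 + 27*v + 40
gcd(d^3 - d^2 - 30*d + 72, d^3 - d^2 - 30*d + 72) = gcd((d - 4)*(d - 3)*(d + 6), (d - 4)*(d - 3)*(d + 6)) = d^3 - d^2 - 30*d + 72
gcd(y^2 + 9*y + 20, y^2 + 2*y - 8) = y + 4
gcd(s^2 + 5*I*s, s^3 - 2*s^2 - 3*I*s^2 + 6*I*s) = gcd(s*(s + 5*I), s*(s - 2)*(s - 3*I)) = s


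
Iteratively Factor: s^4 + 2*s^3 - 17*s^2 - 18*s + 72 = (s - 2)*(s^3 + 4*s^2 - 9*s - 36) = (s - 2)*(s + 3)*(s^2 + s - 12) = (s - 2)*(s + 3)*(s + 4)*(s - 3)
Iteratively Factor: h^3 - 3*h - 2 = (h - 2)*(h^2 + 2*h + 1) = (h - 2)*(h + 1)*(h + 1)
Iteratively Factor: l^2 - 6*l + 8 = (l - 4)*(l - 2)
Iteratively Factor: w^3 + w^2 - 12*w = (w)*(w^2 + w - 12) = w*(w + 4)*(w - 3)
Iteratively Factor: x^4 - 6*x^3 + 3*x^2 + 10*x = (x + 1)*(x^3 - 7*x^2 + 10*x) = x*(x + 1)*(x^2 - 7*x + 10) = x*(x - 5)*(x + 1)*(x - 2)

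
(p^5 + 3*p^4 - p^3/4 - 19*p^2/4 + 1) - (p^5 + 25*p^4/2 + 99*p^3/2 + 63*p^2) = -19*p^4/2 - 199*p^3/4 - 271*p^2/4 + 1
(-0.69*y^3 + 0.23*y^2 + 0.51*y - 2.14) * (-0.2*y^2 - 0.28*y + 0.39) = 0.138*y^5 + 0.1472*y^4 - 0.4355*y^3 + 0.3749*y^2 + 0.7981*y - 0.8346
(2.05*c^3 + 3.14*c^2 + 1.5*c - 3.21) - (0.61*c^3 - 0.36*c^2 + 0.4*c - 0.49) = 1.44*c^3 + 3.5*c^2 + 1.1*c - 2.72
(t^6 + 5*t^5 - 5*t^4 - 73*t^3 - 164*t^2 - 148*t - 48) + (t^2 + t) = t^6 + 5*t^5 - 5*t^4 - 73*t^3 - 163*t^2 - 147*t - 48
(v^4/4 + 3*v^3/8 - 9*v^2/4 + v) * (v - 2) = v^5/4 - v^4/8 - 3*v^3 + 11*v^2/2 - 2*v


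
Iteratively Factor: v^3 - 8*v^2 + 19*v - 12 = (v - 4)*(v^2 - 4*v + 3) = (v - 4)*(v - 1)*(v - 3)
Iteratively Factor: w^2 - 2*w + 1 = (w - 1)*(w - 1)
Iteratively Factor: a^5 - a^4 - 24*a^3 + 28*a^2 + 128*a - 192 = (a - 2)*(a^4 + a^3 - 22*a^2 - 16*a + 96) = (a - 2)*(a + 4)*(a^3 - 3*a^2 - 10*a + 24) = (a - 4)*(a - 2)*(a + 4)*(a^2 + a - 6) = (a - 4)*(a - 2)^2*(a + 4)*(a + 3)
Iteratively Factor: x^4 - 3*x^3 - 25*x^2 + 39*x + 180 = (x - 5)*(x^3 + 2*x^2 - 15*x - 36) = (x - 5)*(x + 3)*(x^2 - x - 12) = (x - 5)*(x - 4)*(x + 3)*(x + 3)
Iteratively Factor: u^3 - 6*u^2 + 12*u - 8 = (u - 2)*(u^2 - 4*u + 4) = (u - 2)^2*(u - 2)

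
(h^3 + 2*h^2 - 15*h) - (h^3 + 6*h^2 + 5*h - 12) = -4*h^2 - 20*h + 12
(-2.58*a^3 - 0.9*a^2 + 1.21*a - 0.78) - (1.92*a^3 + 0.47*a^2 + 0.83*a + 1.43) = -4.5*a^3 - 1.37*a^2 + 0.38*a - 2.21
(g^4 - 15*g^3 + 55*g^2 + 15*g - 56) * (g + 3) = g^5 - 12*g^4 + 10*g^3 + 180*g^2 - 11*g - 168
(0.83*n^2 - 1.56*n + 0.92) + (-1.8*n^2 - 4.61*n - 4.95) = -0.97*n^2 - 6.17*n - 4.03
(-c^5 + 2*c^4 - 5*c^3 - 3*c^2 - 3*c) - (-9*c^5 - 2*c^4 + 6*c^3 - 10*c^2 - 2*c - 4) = 8*c^5 + 4*c^4 - 11*c^3 + 7*c^2 - c + 4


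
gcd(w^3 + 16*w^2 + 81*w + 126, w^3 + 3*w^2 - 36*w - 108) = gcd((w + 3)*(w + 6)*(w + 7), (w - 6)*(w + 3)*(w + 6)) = w^2 + 9*w + 18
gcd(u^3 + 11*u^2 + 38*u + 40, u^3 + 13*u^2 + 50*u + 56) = u^2 + 6*u + 8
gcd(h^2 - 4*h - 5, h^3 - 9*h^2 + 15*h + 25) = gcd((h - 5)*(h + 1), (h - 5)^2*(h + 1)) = h^2 - 4*h - 5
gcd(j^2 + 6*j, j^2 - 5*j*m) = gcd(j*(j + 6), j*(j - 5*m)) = j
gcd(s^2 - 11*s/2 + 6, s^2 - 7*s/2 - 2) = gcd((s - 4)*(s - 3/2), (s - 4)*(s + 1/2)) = s - 4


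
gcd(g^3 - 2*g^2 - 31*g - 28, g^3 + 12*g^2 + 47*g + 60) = g + 4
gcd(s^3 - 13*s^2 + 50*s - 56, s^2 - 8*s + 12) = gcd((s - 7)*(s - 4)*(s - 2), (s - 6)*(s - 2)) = s - 2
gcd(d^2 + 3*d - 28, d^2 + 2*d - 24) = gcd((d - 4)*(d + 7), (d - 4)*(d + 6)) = d - 4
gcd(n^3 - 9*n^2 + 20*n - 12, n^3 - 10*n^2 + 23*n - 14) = n^2 - 3*n + 2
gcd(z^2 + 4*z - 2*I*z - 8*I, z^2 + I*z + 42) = 1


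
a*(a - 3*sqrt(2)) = a^2 - 3*sqrt(2)*a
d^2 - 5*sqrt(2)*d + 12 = (d - 3*sqrt(2))*(d - 2*sqrt(2))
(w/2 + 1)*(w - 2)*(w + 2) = w^3/2 + w^2 - 2*w - 4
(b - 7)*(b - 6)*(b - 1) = b^3 - 14*b^2 + 55*b - 42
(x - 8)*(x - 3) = x^2 - 11*x + 24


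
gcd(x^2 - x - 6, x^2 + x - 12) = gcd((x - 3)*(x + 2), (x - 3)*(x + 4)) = x - 3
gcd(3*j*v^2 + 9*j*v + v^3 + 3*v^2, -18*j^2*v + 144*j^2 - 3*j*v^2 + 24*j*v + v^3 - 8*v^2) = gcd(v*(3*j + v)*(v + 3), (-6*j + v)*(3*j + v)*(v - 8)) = 3*j + v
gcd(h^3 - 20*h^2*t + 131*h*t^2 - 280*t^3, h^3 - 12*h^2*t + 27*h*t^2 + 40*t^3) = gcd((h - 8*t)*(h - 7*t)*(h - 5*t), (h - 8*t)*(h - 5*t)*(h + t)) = h^2 - 13*h*t + 40*t^2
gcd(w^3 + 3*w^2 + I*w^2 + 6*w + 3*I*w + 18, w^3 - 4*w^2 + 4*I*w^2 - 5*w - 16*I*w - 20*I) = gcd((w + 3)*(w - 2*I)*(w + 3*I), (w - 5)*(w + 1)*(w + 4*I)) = 1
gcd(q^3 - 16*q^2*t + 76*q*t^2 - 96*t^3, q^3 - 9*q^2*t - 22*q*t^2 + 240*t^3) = q^2 - 14*q*t + 48*t^2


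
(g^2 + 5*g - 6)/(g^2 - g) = (g + 6)/g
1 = 1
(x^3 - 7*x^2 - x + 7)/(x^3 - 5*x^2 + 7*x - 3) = (x^2 - 6*x - 7)/(x^2 - 4*x + 3)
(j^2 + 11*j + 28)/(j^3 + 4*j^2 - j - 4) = (j + 7)/(j^2 - 1)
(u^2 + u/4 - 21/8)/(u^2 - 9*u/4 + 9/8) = (4*u + 7)/(4*u - 3)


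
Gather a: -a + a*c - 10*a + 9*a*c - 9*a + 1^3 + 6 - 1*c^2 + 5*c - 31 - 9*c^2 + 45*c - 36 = a*(10*c - 20) - 10*c^2 + 50*c - 60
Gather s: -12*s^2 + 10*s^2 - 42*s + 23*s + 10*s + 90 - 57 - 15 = -2*s^2 - 9*s + 18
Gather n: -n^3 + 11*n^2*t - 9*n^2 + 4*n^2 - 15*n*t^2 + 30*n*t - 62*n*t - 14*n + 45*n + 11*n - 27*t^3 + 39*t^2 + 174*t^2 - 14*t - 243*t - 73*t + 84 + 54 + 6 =-n^3 + n^2*(11*t - 5) + n*(-15*t^2 - 32*t + 42) - 27*t^3 + 213*t^2 - 330*t + 144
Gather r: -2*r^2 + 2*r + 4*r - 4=-2*r^2 + 6*r - 4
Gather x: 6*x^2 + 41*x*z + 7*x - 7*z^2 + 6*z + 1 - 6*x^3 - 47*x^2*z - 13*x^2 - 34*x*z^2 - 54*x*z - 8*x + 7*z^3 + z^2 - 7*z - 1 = -6*x^3 + x^2*(-47*z - 7) + x*(-34*z^2 - 13*z - 1) + 7*z^3 - 6*z^2 - z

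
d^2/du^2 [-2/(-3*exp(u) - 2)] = (18*exp(u) - 12)*exp(u)/(3*exp(u) + 2)^3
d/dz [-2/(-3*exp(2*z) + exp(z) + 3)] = (2 - 12*exp(z))*exp(z)/(-3*exp(2*z) + exp(z) + 3)^2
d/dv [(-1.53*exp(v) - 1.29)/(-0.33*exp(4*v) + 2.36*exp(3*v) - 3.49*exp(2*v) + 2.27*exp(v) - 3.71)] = (-1.5147*exp(4*v) + 5.5188*exp(3*v) + 3.7935*exp(2*v) - 9.0042*exp(v) + 8.6046)*exp(v)/(0.1089*exp(8*v) - 1.5576*exp(7*v) + 7.873*exp(6*v) - 17.971*exp(5*v) + 25.3431*exp(4*v) - 33.3558*exp(3*v) + 31.0487*exp(2*v) - 16.8434*exp(v) + 13.7641)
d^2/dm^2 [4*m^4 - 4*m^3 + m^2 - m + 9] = 48*m^2 - 24*m + 2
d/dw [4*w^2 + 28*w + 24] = 8*w + 28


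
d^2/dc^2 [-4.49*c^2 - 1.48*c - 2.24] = -8.98000000000000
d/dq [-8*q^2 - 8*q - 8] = -16*q - 8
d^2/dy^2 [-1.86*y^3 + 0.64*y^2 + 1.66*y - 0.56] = 1.28 - 11.16*y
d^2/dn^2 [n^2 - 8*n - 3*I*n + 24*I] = 2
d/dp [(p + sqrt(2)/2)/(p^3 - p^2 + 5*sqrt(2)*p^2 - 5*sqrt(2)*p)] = (p*(p^2 - p + 5*sqrt(2)*p - 5*sqrt(2)) - (2*p + sqrt(2))*(3*p^2 - 2*p + 10*sqrt(2)*p - 5*sqrt(2))/2)/(p^2*(p^2 - p + 5*sqrt(2)*p - 5*sqrt(2))^2)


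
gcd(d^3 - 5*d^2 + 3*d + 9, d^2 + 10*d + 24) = 1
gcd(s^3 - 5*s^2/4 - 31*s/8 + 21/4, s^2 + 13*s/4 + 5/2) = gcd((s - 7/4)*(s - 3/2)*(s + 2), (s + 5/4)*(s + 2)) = s + 2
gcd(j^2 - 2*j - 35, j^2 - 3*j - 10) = 1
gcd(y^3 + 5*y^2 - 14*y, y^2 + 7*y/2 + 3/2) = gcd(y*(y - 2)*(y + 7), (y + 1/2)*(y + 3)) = 1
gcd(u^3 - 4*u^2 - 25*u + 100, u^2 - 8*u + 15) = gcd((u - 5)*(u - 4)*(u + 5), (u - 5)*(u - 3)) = u - 5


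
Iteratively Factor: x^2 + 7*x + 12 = (x + 4)*(x + 3)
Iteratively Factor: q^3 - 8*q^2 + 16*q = (q - 4)*(q^2 - 4*q) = q*(q - 4)*(q - 4)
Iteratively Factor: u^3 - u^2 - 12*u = (u)*(u^2 - u - 12) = u*(u - 4)*(u + 3)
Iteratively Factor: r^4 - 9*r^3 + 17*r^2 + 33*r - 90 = (r - 3)*(r^3 - 6*r^2 - r + 30) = (r - 3)*(r + 2)*(r^2 - 8*r + 15) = (r - 3)^2*(r + 2)*(r - 5)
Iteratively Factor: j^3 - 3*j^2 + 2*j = (j - 1)*(j^2 - 2*j) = (j - 2)*(j - 1)*(j)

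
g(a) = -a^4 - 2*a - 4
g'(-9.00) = 2914.00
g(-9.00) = -6547.00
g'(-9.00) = 2914.00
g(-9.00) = -6547.00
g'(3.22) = -135.54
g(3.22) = -117.94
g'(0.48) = -2.44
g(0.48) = -5.01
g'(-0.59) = -1.18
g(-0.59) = -2.94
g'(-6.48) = 1086.39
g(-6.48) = -1754.23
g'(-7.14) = 1453.98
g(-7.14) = -2588.64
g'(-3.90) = 235.28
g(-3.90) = -227.54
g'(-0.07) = -2.00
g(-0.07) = -3.86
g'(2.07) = -37.48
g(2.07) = -26.50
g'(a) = -4*a^3 - 2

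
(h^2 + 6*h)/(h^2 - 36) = h/(h - 6)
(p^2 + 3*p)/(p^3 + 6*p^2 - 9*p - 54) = p/(p^2 + 3*p - 18)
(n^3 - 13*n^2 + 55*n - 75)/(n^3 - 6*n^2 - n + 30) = (n - 5)/(n + 2)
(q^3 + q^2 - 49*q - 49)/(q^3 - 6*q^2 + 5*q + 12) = (q^2 - 49)/(q^2 - 7*q + 12)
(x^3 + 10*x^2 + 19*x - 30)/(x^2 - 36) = (x^2 + 4*x - 5)/(x - 6)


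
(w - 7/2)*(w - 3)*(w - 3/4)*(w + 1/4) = w^4 - 7*w^3 + 217*w^2/16 - 129*w/32 - 63/32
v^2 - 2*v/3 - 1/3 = (v - 1)*(v + 1/3)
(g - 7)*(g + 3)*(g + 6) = g^3 + 2*g^2 - 45*g - 126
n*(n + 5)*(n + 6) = n^3 + 11*n^2 + 30*n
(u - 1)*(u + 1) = u^2 - 1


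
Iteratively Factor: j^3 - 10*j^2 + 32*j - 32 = (j - 4)*(j^2 - 6*j + 8) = (j - 4)*(j - 2)*(j - 4)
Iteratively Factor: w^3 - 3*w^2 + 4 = (w - 2)*(w^2 - w - 2) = (w - 2)*(w + 1)*(w - 2)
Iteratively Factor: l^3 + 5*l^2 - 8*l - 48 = (l + 4)*(l^2 + l - 12) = (l - 3)*(l + 4)*(l + 4)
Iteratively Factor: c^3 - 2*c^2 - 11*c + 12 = (c - 4)*(c^2 + 2*c - 3) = (c - 4)*(c + 3)*(c - 1)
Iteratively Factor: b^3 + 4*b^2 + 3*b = (b + 3)*(b^2 + b) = (b + 1)*(b + 3)*(b)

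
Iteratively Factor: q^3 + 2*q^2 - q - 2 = (q + 2)*(q^2 - 1) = (q - 1)*(q + 2)*(q + 1)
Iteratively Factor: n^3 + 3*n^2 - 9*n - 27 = (n - 3)*(n^2 + 6*n + 9) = (n - 3)*(n + 3)*(n + 3)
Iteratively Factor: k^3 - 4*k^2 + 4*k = (k - 2)*(k^2 - 2*k) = (k - 2)^2*(k)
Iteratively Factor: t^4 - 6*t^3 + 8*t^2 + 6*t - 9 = (t - 1)*(t^3 - 5*t^2 + 3*t + 9) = (t - 3)*(t - 1)*(t^2 - 2*t - 3) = (t - 3)^2*(t - 1)*(t + 1)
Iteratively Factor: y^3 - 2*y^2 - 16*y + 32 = (y - 2)*(y^2 - 16) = (y - 4)*(y - 2)*(y + 4)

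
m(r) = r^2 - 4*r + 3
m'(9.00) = 14.00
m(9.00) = 48.00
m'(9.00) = 14.00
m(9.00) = 48.00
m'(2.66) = 1.32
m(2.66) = -0.56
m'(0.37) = -3.26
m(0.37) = 1.66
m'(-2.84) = -9.68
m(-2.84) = 22.43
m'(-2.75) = -9.50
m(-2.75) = 21.56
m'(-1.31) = -6.62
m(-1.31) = 9.96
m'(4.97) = 5.94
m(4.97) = 7.82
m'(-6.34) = -16.68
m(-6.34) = 68.56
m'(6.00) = 8.00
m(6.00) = 15.00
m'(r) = 2*r - 4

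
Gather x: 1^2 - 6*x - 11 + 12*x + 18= 6*x + 8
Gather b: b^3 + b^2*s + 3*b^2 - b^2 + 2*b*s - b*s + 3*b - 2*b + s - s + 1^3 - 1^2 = b^3 + b^2*(s + 2) + b*(s + 1)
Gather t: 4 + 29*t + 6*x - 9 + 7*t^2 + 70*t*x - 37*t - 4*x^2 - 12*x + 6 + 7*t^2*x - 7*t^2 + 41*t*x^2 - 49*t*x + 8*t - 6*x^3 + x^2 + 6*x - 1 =7*t^2*x + t*(41*x^2 + 21*x) - 6*x^3 - 3*x^2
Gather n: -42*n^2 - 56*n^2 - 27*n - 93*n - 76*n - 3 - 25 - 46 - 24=-98*n^2 - 196*n - 98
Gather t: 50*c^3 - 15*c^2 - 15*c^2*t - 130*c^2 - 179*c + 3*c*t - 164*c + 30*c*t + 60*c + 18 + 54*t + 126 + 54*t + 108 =50*c^3 - 145*c^2 - 283*c + t*(-15*c^2 + 33*c + 108) + 252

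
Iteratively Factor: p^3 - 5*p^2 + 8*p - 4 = (p - 2)*(p^2 - 3*p + 2) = (p - 2)^2*(p - 1)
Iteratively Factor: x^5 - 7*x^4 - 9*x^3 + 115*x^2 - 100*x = (x - 5)*(x^4 - 2*x^3 - 19*x^2 + 20*x) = (x - 5)*(x - 1)*(x^3 - x^2 - 20*x) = (x - 5)^2*(x - 1)*(x^2 + 4*x) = (x - 5)^2*(x - 1)*(x + 4)*(x)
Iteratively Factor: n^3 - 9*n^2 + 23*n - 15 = (n - 1)*(n^2 - 8*n + 15) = (n - 3)*(n - 1)*(n - 5)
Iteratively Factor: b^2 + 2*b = (b + 2)*(b)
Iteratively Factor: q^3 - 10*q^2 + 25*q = (q - 5)*(q^2 - 5*q) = q*(q - 5)*(q - 5)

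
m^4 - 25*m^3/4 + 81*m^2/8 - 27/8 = (m - 3)^2*(m - 3/4)*(m + 1/2)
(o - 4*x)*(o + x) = o^2 - 3*o*x - 4*x^2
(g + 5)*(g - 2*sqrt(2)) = g^2 - 2*sqrt(2)*g + 5*g - 10*sqrt(2)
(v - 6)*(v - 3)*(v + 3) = v^3 - 6*v^2 - 9*v + 54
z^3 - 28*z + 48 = (z - 4)*(z - 2)*(z + 6)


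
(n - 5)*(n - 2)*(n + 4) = n^3 - 3*n^2 - 18*n + 40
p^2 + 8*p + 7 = (p + 1)*(p + 7)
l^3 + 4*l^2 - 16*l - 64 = (l - 4)*(l + 4)^2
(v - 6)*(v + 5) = v^2 - v - 30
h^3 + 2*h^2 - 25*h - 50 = (h - 5)*(h + 2)*(h + 5)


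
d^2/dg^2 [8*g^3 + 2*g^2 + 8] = 48*g + 4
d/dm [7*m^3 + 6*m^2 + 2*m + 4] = 21*m^2 + 12*m + 2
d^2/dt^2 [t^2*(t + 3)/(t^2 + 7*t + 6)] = 4*(11*t^3 + 36*t^2 + 54*t + 54)/(t^6 + 21*t^5 + 165*t^4 + 595*t^3 + 990*t^2 + 756*t + 216)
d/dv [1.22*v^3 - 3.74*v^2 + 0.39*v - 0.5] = 3.66*v^2 - 7.48*v + 0.39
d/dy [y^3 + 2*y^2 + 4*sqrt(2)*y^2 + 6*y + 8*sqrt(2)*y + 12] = 3*y^2 + 4*y + 8*sqrt(2)*y + 6 + 8*sqrt(2)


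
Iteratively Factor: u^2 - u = (u - 1)*(u)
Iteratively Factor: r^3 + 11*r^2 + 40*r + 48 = (r + 4)*(r^2 + 7*r + 12) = (r + 3)*(r + 4)*(r + 4)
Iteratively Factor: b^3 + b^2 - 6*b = (b - 2)*(b^2 + 3*b) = (b - 2)*(b + 3)*(b)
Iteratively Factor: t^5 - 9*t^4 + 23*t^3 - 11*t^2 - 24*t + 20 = (t - 2)*(t^4 - 7*t^3 + 9*t^2 + 7*t - 10) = (t - 5)*(t - 2)*(t^3 - 2*t^2 - t + 2) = (t - 5)*(t - 2)^2*(t^2 - 1) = (t - 5)*(t - 2)^2*(t - 1)*(t + 1)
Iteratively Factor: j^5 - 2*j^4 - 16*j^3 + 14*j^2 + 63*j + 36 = (j + 1)*(j^4 - 3*j^3 - 13*j^2 + 27*j + 36) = (j - 4)*(j + 1)*(j^3 + j^2 - 9*j - 9) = (j - 4)*(j + 1)^2*(j^2 - 9) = (j - 4)*(j + 1)^2*(j + 3)*(j - 3)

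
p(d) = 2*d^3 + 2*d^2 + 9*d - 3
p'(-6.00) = 201.00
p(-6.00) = -417.00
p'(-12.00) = 825.00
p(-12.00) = -3279.00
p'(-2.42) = 34.46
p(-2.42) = -41.41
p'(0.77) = 15.64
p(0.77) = 6.03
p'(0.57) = 13.23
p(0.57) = 3.15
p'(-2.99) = 50.68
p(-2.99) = -65.49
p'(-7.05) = 279.02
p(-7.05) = -667.85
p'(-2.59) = 38.89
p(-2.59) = -47.64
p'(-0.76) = 9.43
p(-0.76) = -9.56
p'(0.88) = 17.17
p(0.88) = 7.83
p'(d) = 6*d^2 + 4*d + 9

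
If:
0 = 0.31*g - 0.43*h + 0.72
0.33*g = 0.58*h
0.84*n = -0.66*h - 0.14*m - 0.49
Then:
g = -11.02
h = -6.27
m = 26.0544666415379 - 6.0*n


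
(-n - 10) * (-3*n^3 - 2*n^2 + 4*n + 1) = 3*n^4 + 32*n^3 + 16*n^2 - 41*n - 10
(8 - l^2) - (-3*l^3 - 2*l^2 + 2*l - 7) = 3*l^3 + l^2 - 2*l + 15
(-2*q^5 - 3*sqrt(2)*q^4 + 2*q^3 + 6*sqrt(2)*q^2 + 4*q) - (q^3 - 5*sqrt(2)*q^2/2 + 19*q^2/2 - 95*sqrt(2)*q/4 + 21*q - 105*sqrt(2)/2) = -2*q^5 - 3*sqrt(2)*q^4 + q^3 - 19*q^2/2 + 17*sqrt(2)*q^2/2 - 17*q + 95*sqrt(2)*q/4 + 105*sqrt(2)/2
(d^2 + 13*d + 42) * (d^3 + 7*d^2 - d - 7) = d^5 + 20*d^4 + 132*d^3 + 274*d^2 - 133*d - 294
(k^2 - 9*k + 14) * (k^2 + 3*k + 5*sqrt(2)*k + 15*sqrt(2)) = k^4 - 6*k^3 + 5*sqrt(2)*k^3 - 30*sqrt(2)*k^2 - 13*k^2 - 65*sqrt(2)*k + 42*k + 210*sqrt(2)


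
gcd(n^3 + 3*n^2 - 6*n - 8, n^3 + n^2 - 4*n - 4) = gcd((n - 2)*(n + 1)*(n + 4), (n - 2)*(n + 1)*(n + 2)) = n^2 - n - 2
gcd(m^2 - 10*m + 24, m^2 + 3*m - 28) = m - 4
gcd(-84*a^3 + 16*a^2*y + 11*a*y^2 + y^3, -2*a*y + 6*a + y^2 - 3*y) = -2*a + y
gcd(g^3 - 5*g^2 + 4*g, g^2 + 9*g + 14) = 1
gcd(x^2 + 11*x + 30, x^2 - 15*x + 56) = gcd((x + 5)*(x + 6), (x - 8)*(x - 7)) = 1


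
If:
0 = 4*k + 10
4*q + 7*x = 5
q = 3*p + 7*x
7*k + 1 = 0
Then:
No Solution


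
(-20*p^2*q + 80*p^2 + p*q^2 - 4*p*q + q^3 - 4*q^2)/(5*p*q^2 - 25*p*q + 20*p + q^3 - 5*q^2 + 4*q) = (-4*p + q)/(q - 1)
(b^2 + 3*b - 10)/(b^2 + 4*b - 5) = (b - 2)/(b - 1)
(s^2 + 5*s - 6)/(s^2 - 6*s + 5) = (s + 6)/(s - 5)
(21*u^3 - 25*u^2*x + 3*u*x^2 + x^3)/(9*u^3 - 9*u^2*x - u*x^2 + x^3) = (7*u + x)/(3*u + x)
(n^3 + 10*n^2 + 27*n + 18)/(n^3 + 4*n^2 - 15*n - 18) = (n + 3)/(n - 3)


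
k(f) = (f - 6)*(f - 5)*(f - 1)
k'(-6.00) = 293.00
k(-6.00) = -924.00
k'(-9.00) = 500.00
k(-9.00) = -2100.00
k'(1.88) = 6.48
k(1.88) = 11.31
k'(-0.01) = 41.24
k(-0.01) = -30.41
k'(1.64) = 9.71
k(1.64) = 9.38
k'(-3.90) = 180.23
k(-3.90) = -431.74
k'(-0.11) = 43.68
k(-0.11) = -34.66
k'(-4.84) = 227.44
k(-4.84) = -622.93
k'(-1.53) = 84.74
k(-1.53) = -124.40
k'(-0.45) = 52.41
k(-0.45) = -50.97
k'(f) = (f - 6)*(f - 5) + (f - 6)*(f - 1) + (f - 5)*(f - 1)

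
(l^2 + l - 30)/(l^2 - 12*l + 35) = (l + 6)/(l - 7)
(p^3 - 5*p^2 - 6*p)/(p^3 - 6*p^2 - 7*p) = (p - 6)/(p - 7)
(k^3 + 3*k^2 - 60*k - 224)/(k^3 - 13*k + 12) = (k^2 - k - 56)/(k^2 - 4*k + 3)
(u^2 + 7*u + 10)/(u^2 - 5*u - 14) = (u + 5)/(u - 7)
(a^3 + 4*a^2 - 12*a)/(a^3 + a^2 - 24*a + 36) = a/(a - 3)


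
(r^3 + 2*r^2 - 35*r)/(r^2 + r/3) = 3*(r^2 + 2*r - 35)/(3*r + 1)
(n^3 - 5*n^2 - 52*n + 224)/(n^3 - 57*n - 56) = (n - 4)/(n + 1)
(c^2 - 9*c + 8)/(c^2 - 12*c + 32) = (c - 1)/(c - 4)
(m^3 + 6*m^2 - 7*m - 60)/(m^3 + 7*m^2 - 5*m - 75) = (m + 4)/(m + 5)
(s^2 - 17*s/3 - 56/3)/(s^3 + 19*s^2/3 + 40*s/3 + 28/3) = (s - 8)/(s^2 + 4*s + 4)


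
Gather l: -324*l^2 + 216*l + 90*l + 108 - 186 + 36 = -324*l^2 + 306*l - 42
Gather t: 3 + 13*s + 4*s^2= 4*s^2 + 13*s + 3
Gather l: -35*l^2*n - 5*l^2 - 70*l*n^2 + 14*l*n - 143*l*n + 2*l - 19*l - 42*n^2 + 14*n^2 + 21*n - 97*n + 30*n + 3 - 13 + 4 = l^2*(-35*n - 5) + l*(-70*n^2 - 129*n - 17) - 28*n^2 - 46*n - 6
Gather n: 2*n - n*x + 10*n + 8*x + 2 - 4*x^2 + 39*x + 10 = n*(12 - x) - 4*x^2 + 47*x + 12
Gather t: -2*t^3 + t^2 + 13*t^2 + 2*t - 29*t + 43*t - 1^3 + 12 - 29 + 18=-2*t^3 + 14*t^2 + 16*t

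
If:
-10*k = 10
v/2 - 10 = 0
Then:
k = -1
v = 20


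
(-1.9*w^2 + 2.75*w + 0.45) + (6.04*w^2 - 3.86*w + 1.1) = 4.14*w^2 - 1.11*w + 1.55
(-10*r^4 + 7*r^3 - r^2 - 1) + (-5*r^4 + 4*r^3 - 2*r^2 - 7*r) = -15*r^4 + 11*r^3 - 3*r^2 - 7*r - 1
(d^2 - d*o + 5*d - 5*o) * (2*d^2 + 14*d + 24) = 2*d^4 - 2*d^3*o + 24*d^3 - 24*d^2*o + 94*d^2 - 94*d*o + 120*d - 120*o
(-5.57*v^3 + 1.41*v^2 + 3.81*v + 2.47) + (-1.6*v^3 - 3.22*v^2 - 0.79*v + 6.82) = -7.17*v^3 - 1.81*v^2 + 3.02*v + 9.29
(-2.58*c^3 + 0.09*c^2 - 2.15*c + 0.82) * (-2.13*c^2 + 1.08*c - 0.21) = 5.4954*c^5 - 2.9781*c^4 + 5.2185*c^3 - 4.0875*c^2 + 1.3371*c - 0.1722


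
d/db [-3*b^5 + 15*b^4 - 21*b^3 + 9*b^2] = 3*b*(-5*b^3 + 20*b^2 - 21*b + 6)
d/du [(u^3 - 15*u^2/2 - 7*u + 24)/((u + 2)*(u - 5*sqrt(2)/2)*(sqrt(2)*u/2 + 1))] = (-6*u^2 + 19*sqrt(2)*u^2 - 68*sqrt(2)*u + 72 + 95*sqrt(2))/(2*u^4 - 6*sqrt(2)*u^3 - 11*u^2 + 30*sqrt(2)*u + 50)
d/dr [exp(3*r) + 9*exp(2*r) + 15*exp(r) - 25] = 3*(exp(2*r) + 6*exp(r) + 5)*exp(r)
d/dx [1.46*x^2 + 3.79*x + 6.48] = 2.92*x + 3.79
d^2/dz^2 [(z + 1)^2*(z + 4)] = 6*z + 12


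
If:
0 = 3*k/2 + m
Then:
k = -2*m/3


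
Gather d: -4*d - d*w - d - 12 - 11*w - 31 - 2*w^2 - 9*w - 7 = d*(-w - 5) - 2*w^2 - 20*w - 50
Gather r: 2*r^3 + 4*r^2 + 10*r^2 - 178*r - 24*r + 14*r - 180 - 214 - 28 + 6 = 2*r^3 + 14*r^2 - 188*r - 416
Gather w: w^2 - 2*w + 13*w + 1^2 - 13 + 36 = w^2 + 11*w + 24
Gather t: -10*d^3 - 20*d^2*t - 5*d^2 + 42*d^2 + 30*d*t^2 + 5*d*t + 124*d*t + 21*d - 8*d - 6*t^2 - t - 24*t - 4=-10*d^3 + 37*d^2 + 13*d + t^2*(30*d - 6) + t*(-20*d^2 + 129*d - 25) - 4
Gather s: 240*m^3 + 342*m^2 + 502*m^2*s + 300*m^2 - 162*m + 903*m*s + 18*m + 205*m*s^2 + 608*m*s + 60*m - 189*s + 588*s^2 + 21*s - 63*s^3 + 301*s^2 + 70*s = 240*m^3 + 642*m^2 - 84*m - 63*s^3 + s^2*(205*m + 889) + s*(502*m^2 + 1511*m - 98)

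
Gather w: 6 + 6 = 12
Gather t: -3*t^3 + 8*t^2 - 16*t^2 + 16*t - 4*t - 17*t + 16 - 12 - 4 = -3*t^3 - 8*t^2 - 5*t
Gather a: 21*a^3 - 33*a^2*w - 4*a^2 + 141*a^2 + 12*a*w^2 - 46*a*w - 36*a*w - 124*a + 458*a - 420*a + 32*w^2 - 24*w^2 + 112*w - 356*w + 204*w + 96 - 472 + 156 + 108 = 21*a^3 + a^2*(137 - 33*w) + a*(12*w^2 - 82*w - 86) + 8*w^2 - 40*w - 112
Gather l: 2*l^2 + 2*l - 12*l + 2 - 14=2*l^2 - 10*l - 12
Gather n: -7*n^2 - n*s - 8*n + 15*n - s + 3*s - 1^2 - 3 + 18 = -7*n^2 + n*(7 - s) + 2*s + 14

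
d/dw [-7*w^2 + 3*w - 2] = 3 - 14*w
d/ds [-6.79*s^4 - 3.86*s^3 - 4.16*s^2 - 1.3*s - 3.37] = -27.16*s^3 - 11.58*s^2 - 8.32*s - 1.3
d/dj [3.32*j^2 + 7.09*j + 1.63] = 6.64*j + 7.09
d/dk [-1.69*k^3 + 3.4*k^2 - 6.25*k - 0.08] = -5.07*k^2 + 6.8*k - 6.25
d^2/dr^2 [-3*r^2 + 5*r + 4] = -6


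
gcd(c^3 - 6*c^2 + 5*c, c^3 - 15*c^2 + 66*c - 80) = c - 5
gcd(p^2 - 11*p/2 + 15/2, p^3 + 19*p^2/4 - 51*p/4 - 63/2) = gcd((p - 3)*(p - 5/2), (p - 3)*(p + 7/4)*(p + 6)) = p - 3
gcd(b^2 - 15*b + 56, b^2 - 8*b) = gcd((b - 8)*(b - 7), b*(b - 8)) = b - 8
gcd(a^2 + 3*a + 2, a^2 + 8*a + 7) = a + 1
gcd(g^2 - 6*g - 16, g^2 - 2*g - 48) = g - 8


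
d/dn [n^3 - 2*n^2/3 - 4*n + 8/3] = 3*n^2 - 4*n/3 - 4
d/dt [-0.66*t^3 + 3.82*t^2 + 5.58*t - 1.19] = -1.98*t^2 + 7.64*t + 5.58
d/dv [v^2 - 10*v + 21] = 2*v - 10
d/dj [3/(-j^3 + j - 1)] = 3*(3*j^2 - 1)/(j^3 - j + 1)^2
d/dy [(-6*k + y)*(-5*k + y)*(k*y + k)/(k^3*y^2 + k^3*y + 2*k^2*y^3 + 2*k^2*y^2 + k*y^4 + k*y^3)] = (-30*k^3 - 90*k^2*y + 23*k*y^2 - y^3)/(y^2*(k^3 + 3*k^2*y + 3*k*y^2 + y^3))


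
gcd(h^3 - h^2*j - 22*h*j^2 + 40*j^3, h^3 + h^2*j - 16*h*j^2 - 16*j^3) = h - 4*j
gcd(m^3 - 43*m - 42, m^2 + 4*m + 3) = m + 1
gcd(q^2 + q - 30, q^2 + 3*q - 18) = q + 6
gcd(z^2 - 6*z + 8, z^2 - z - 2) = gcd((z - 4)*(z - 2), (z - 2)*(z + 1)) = z - 2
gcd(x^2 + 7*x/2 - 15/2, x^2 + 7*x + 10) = x + 5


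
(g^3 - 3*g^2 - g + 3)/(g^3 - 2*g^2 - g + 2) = (g - 3)/(g - 2)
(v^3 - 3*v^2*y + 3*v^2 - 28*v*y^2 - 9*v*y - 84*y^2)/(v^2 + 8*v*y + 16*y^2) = (v^2 - 7*v*y + 3*v - 21*y)/(v + 4*y)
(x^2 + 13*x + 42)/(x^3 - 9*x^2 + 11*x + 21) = (x^2 + 13*x + 42)/(x^3 - 9*x^2 + 11*x + 21)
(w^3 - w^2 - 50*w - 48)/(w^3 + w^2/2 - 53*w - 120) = 2*(w + 1)/(2*w + 5)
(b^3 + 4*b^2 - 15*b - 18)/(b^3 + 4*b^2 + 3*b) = (b^2 + 3*b - 18)/(b*(b + 3))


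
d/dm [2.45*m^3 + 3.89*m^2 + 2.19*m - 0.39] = 7.35*m^2 + 7.78*m + 2.19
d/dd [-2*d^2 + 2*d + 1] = 2 - 4*d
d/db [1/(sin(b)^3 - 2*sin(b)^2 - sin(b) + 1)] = 16*(-3*sin(b)^2 + 4*sin(b) + 1)*cos(b)/(sin(b) + sin(3*b) - 4*cos(2*b))^2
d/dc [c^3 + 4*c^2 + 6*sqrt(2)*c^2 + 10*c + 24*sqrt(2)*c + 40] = 3*c^2 + 8*c + 12*sqrt(2)*c + 10 + 24*sqrt(2)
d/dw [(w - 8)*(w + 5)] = 2*w - 3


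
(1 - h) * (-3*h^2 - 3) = 3*h^3 - 3*h^2 + 3*h - 3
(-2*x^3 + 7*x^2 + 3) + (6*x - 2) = -2*x^3 + 7*x^2 + 6*x + 1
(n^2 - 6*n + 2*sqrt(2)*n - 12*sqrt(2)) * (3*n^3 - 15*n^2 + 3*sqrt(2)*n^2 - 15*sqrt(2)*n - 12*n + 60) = 3*n^5 - 33*n^4 + 9*sqrt(2)*n^4 - 99*sqrt(2)*n^3 + 90*n^3 + 246*sqrt(2)*n^2 + 264*sqrt(2)*n - 720*sqrt(2)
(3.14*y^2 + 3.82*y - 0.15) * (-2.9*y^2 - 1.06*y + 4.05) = -9.106*y^4 - 14.4064*y^3 + 9.1028*y^2 + 15.63*y - 0.6075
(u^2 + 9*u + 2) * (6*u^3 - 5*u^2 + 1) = 6*u^5 + 49*u^4 - 33*u^3 - 9*u^2 + 9*u + 2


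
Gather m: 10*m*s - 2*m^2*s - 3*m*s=-2*m^2*s + 7*m*s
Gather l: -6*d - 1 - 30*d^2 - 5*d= -30*d^2 - 11*d - 1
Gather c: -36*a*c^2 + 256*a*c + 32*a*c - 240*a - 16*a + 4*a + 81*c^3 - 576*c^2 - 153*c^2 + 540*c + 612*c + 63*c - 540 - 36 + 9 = -252*a + 81*c^3 + c^2*(-36*a - 729) + c*(288*a + 1215) - 567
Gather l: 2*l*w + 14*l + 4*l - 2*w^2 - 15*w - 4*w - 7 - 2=l*(2*w + 18) - 2*w^2 - 19*w - 9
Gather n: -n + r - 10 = -n + r - 10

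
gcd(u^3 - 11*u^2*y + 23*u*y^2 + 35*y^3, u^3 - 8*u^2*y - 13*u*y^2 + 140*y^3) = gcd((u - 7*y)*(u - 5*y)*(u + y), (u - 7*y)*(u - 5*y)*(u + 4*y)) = u^2 - 12*u*y + 35*y^2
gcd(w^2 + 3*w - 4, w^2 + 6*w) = 1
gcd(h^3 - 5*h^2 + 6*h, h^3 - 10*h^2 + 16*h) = h^2 - 2*h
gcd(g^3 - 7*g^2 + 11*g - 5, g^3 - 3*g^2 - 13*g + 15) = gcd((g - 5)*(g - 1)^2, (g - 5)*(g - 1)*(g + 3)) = g^2 - 6*g + 5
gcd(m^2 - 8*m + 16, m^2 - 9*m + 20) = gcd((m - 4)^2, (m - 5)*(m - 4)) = m - 4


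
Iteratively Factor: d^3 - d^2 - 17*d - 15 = (d - 5)*(d^2 + 4*d + 3) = (d - 5)*(d + 3)*(d + 1)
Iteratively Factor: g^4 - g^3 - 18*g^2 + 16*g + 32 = (g + 4)*(g^3 - 5*g^2 + 2*g + 8) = (g + 1)*(g + 4)*(g^2 - 6*g + 8) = (g - 2)*(g + 1)*(g + 4)*(g - 4)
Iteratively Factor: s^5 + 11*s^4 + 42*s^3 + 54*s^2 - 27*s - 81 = (s + 3)*(s^4 + 8*s^3 + 18*s^2 - 27) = (s + 3)^2*(s^3 + 5*s^2 + 3*s - 9) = (s + 3)^3*(s^2 + 2*s - 3) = (s + 3)^4*(s - 1)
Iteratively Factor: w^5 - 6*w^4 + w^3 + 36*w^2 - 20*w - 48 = (w - 4)*(w^4 - 2*w^3 - 7*w^2 + 8*w + 12) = (w - 4)*(w - 2)*(w^3 - 7*w - 6) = (w - 4)*(w - 2)*(w + 1)*(w^2 - w - 6) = (w - 4)*(w - 3)*(w - 2)*(w + 1)*(w + 2)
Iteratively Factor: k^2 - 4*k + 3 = (k - 3)*(k - 1)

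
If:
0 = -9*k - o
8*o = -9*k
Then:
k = 0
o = 0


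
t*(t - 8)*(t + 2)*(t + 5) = t^4 - t^3 - 46*t^2 - 80*t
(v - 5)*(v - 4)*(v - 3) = v^3 - 12*v^2 + 47*v - 60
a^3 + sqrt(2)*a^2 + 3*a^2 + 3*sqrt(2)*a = a*(a + 3)*(a + sqrt(2))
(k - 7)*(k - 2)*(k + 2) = k^3 - 7*k^2 - 4*k + 28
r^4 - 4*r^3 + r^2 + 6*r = r*(r - 3)*(r - 2)*(r + 1)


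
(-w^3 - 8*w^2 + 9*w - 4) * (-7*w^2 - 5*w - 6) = 7*w^5 + 61*w^4 - 17*w^3 + 31*w^2 - 34*w + 24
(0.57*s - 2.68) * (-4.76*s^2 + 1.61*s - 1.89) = -2.7132*s^3 + 13.6745*s^2 - 5.3921*s + 5.0652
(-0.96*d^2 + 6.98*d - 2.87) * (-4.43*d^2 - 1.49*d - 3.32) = 4.2528*d^4 - 29.491*d^3 + 5.5011*d^2 - 18.8973*d + 9.5284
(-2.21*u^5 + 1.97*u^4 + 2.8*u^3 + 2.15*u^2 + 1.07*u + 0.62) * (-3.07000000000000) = 6.7847*u^5 - 6.0479*u^4 - 8.596*u^3 - 6.6005*u^2 - 3.2849*u - 1.9034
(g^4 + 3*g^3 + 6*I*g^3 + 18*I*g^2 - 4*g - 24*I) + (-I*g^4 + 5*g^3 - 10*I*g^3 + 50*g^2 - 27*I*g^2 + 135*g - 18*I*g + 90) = g^4 - I*g^4 + 8*g^3 - 4*I*g^3 + 50*g^2 - 9*I*g^2 + 131*g - 18*I*g + 90 - 24*I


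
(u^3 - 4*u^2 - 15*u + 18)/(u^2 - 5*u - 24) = (u^2 - 7*u + 6)/(u - 8)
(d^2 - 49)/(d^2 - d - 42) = (d + 7)/(d + 6)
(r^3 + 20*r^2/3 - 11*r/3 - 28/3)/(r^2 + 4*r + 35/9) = 3*(3*r^3 + 20*r^2 - 11*r - 28)/(9*r^2 + 36*r + 35)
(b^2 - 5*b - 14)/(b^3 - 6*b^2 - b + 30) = (b - 7)/(b^2 - 8*b + 15)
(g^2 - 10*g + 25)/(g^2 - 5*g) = (g - 5)/g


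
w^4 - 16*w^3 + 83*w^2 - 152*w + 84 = (w - 7)*(w - 6)*(w - 2)*(w - 1)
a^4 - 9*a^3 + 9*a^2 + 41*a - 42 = (a - 7)*(a - 3)*(a - 1)*(a + 2)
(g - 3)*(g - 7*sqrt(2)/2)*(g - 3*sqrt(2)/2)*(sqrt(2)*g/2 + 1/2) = sqrt(2)*g^4/2 - 9*g^3/2 - 3*sqrt(2)*g^3/2 + 11*sqrt(2)*g^2/4 + 27*g^2/2 - 33*sqrt(2)*g/4 + 21*g/4 - 63/4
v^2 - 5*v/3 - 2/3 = (v - 2)*(v + 1/3)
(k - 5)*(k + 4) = k^2 - k - 20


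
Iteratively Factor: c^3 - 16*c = (c - 4)*(c^2 + 4*c) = (c - 4)*(c + 4)*(c)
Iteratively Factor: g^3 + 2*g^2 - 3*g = (g)*(g^2 + 2*g - 3) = g*(g + 3)*(g - 1)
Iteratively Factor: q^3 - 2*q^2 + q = (q)*(q^2 - 2*q + 1) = q*(q - 1)*(q - 1)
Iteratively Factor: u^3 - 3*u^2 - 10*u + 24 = (u + 3)*(u^2 - 6*u + 8) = (u - 4)*(u + 3)*(u - 2)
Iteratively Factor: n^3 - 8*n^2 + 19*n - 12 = (n - 3)*(n^2 - 5*n + 4) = (n - 3)*(n - 1)*(n - 4)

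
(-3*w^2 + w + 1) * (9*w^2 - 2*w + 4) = -27*w^4 + 15*w^3 - 5*w^2 + 2*w + 4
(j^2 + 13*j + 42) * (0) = 0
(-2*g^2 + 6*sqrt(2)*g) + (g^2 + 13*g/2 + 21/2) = -g^2 + 13*g/2 + 6*sqrt(2)*g + 21/2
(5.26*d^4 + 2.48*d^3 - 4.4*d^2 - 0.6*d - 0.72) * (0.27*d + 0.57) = 1.4202*d^5 + 3.6678*d^4 + 0.2256*d^3 - 2.67*d^2 - 0.5364*d - 0.4104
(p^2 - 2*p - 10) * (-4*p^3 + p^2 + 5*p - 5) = -4*p^5 + 9*p^4 + 43*p^3 - 25*p^2 - 40*p + 50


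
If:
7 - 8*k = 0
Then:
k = 7/8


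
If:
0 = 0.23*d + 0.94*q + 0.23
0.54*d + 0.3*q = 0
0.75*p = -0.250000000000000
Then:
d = 0.16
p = -0.33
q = -0.28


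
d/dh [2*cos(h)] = -2*sin(h)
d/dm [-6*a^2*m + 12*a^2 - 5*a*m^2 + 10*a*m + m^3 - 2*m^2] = -6*a^2 - 10*a*m + 10*a + 3*m^2 - 4*m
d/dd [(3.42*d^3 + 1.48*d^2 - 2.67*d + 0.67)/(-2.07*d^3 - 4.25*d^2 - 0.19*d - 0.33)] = (-3.5527136788005e-15*d^5 - 11.4714*d^4 - 12.3534*d^3 - 10.8538*d^2 + 4.7182*d + 1.0084)/(4.2849*d^6 + 17.595*d^5 + 18.8491*d^4 + 2.9812*d^3 + 2.8411*d^2 + 0.1254*d + 0.1089)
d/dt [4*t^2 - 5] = 8*t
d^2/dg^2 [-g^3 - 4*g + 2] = -6*g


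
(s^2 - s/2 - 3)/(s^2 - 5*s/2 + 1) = (2*s + 3)/(2*s - 1)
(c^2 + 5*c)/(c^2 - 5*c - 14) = c*(c + 5)/(c^2 - 5*c - 14)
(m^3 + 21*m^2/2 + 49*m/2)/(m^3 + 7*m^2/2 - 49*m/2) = (2*m + 7)/(2*m - 7)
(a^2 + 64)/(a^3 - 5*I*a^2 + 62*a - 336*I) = (a - 8*I)/(a^2 - 13*I*a - 42)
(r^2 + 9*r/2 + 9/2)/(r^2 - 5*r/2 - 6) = (r + 3)/(r - 4)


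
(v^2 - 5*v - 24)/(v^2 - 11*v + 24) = (v + 3)/(v - 3)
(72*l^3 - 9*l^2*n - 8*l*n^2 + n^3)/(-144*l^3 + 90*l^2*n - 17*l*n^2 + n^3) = (-3*l - n)/(6*l - n)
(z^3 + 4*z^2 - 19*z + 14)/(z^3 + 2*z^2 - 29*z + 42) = (z - 1)/(z - 3)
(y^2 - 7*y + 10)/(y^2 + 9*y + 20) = (y^2 - 7*y + 10)/(y^2 + 9*y + 20)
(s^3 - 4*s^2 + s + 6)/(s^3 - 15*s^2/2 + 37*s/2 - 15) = 2*(s + 1)/(2*s - 5)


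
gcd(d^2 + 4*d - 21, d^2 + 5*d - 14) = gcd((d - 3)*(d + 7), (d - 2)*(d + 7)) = d + 7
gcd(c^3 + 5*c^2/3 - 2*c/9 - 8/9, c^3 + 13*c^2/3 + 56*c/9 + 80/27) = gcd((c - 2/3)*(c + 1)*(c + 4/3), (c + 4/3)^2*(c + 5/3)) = c + 4/3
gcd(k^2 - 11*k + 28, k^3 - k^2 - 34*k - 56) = k - 7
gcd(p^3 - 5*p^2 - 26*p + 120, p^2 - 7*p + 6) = p - 6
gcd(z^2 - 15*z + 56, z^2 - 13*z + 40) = z - 8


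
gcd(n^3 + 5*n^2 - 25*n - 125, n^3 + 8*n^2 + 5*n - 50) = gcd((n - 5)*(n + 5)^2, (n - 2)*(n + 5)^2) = n^2 + 10*n + 25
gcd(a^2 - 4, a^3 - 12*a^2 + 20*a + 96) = a + 2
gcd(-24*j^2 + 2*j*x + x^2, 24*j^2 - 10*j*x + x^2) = -4*j + x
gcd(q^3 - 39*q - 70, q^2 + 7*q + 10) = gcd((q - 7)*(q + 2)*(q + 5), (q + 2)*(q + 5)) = q^2 + 7*q + 10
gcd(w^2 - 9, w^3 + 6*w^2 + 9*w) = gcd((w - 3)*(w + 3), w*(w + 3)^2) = w + 3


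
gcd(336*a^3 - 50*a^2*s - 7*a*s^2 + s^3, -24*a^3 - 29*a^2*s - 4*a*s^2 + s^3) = -8*a + s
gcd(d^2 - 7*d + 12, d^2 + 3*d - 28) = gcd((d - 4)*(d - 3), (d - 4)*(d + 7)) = d - 4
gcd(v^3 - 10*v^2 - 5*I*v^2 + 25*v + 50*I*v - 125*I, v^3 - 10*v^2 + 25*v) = v^2 - 10*v + 25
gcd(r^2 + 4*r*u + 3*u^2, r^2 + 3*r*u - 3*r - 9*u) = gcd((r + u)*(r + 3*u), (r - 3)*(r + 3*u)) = r + 3*u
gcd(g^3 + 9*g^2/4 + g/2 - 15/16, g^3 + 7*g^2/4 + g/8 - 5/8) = g^2 + 3*g/4 - 5/8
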